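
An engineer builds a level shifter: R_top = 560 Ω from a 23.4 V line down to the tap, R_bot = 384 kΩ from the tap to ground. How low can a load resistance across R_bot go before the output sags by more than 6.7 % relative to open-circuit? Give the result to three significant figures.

R_L(min) ≈ 7.79 kΩ

Output resistance R_th = R_top‖R_bot = (560 × 384000)/384600 = 559.2 Ω.
The fractional drop is R_th/(R_th + R_L); requiring this ≤ 0.0670 gives R_L ≥ R_th(1/0.0670 − 1) = 559.2 × 13.93 = 7.79 kΩ.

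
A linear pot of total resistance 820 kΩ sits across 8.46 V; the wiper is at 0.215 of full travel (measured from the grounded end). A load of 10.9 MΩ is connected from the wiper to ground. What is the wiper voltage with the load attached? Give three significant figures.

V ≈ 1.80 V

The wiper splits the pot into (1−α)R = 643.7 kΩ above and αR = 176.3 kΩ below.
Lower section ‖ load = 173.5 kΩ.
V_wiper = 8.46 × 173.5/(643.7 + 173.5) = 1.80 V.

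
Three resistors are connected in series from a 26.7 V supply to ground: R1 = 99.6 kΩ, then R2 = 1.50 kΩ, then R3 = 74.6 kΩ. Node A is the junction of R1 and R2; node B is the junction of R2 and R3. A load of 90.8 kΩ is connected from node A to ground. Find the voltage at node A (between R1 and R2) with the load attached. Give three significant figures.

Below node A the series string R2+R3 = 76.10 kΩ sits in parallel with the 90.8 kΩ load: 41.40 kΩ.
V_A = 26.7 × 41.40/(99.6 + 41.40) = 7.84 V.

V ≈ 7.84 V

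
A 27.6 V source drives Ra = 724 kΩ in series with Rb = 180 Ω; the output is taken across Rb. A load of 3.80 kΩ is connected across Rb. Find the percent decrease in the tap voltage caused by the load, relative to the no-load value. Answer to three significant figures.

4.52 %

The divider's output (Thévenin) resistance is Ra‖Rb = 180.0 Ω.
Fractional drop under load = R_th/(R_th + R_L) = 180.0 / (180.0 + 3800) = 0.04522.
So the output falls by 4.52 %.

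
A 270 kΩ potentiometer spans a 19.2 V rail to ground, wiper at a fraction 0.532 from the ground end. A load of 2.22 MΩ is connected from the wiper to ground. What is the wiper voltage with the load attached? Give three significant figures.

The wiper splits the pot into (1−α)R = 126.4 kΩ above and αR = 143.6 kΩ below.
Lower section ‖ load = 134.9 kΩ.
V_wiper = 19.2 × 134.9/(126.4 + 134.9) = 9.91 V.

V ≈ 9.91 V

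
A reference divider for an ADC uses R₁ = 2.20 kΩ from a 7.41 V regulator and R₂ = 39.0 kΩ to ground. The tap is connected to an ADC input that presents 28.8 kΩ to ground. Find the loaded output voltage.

V_out ≈ 6.54 V

The load sits in parallel with R₂: R₂‖R_L = (39.0 × 28.8) / (39.0 + 28.8) = 16.57 kΩ.
V_out = 7.41 × 16.57 / (2.20 + 16.57) = 7.41 × 16.57/18.77 = 6.54 V.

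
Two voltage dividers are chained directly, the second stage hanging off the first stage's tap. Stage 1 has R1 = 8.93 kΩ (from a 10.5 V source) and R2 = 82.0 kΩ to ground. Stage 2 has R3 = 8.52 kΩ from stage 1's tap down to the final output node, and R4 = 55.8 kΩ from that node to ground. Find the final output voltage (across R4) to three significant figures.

Stage 2 presents R3+R4 = 64.32 kΩ as a load on stage 1's tap.
Stage 1's lower leg becomes R2‖(R3+R4) = 36.05 kΩ, so V_mid = 10.5 × 36.05/44.98 = 8.415 V.
Stage 2 is itself unloaded: V_out = V_mid × R4/(R3+R4) = 8.415 × 55.8/64.32 = 7.30 V.

V_out ≈ 7.30 V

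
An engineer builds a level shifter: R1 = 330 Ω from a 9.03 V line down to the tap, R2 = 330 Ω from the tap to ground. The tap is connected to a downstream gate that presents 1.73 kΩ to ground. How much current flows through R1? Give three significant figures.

R2‖R_L = 277.1 Ω, so the source sees R1 + R2‖R_L = 607.1 Ω.
I = 9.03 V / 607.1 Ω = 14.9 mA.

I ≈ 14.9 mA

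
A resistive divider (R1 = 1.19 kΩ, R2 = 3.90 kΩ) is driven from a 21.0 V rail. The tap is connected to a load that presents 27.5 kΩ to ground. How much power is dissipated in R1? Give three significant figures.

Total resistance from the source is R1 + (R2‖R_L) = 4.606 kΩ, so I = 21.0/4.606 kΩ = 4.560 mA.
P = I²·R1 = (4.560 mA)² × 1.19 kΩ = 24.7 mW.

P ≈ 24.7 mW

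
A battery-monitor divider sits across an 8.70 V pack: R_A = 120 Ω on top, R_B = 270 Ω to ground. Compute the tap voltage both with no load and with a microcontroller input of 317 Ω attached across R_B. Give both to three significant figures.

Open-circuit: V = 8.70 × 270/(120 + 270) = 6.02 V.
With the load, R_B becomes R_B‖R_L = 145.8 Ω, so V = 8.70 × 145.8/265.8 = 4.77 V.

Unloaded: 6.02 V; loaded: 4.77 V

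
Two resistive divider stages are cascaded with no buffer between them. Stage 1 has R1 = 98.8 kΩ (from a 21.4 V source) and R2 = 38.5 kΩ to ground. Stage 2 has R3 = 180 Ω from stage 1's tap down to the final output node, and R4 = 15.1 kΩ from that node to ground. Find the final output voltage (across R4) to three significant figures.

V_out ≈ 2.11 V

Stage 2 presents R3+R4 = 15280 Ω as a load on stage 1's tap.
Stage 1's lower leg becomes R2‖(R3+R4) = 10940 Ω, so V_mid = 21.4 × 10940/109700 = 2.133 V.
Stage 2 is itself unloaded: V_out = V_mid × R4/(R3+R4) = 2.133 × 15100/15280 = 2.11 V.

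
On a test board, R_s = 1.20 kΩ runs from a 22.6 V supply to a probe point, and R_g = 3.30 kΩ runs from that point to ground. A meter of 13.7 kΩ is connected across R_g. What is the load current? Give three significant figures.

I_L ≈ 1.14 mA

R_g‖R_L = 2.659 kΩ; V_out = 22.6 × 2.659/3.859 = 15.57 V.
I_L = V_out / R_L = 15.57 / 13.7 kΩ = 1.14 mA.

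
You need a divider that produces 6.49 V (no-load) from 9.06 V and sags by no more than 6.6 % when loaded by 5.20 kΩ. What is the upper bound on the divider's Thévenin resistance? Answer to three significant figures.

Loading drop = R_th/(R_th + R_L) ≤ 0.0660, so R_th ≤ R_L · ε/(1−ε) = 5.20 kΩ × 0.0660/0.9340 = 367 Ω.

R_th ≤ 367 Ω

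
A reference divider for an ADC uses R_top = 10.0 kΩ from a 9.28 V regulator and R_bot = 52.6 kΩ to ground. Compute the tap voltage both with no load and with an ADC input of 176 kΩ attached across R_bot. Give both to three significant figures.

Unloaded: 7.80 V; loaded: 7.44 V

Open-circuit: V = 9.28 × 52.6/(10.0 + 52.6) = 7.80 V.
With the load, R_bot becomes R_bot‖R_L = 40.50 kΩ, so V = 9.28 × 40.50/50.50 = 7.44 V.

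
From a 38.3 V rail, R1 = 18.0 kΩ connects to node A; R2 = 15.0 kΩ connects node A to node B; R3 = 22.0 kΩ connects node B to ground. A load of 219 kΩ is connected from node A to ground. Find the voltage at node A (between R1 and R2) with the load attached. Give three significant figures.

V ≈ 24.4 V

Below node A the series string R2+R3 = 37.00 kΩ sits in parallel with the 219 kΩ load: 31.65 kΩ.
V_A = 38.3 × 31.65/(18.0 + 31.65) = 24.4 V.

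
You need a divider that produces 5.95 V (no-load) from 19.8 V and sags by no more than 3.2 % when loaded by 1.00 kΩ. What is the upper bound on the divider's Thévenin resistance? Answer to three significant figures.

Loading drop = R_th/(R_th + R_L) ≤ 0.0320, so R_th ≤ R_L · ε/(1−ε) = 1.00 kΩ × 0.0320/0.9680 = 33.1 Ω.
(Any R1, R2 with R2/(R1+R2) = 0.301 and R1‖R2 ≤ 33.1 Ω will meet the spec.)

R_th ≤ 33.1 Ω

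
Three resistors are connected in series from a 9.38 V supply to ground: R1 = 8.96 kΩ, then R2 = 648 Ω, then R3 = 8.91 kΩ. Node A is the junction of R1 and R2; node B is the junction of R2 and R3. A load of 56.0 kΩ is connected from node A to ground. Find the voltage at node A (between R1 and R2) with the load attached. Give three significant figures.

Below node A the series string R2+R3 = 9558 Ω sits in parallel with the 56000 Ω load: 8164 Ω.
V_A = 9.38 × 8164/(8960 + 8164) = 4.47 V.

V ≈ 4.47 V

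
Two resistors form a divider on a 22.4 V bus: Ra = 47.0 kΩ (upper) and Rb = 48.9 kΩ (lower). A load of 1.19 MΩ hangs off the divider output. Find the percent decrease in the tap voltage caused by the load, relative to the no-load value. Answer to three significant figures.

The divider's output (Thévenin) resistance is Ra‖Rb = 23.97 kΩ.
Fractional drop under load = R_th/(R_th + R_L) = 23.97 / (23.97 + 1190) = 0.01974.
So the output falls by 1.97 %.

1.97 %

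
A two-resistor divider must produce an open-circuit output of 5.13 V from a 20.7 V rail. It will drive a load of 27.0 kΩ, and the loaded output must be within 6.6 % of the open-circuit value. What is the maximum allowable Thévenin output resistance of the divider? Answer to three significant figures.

R_th ≤ 1.91 kΩ

Loading drop = R_th/(R_th + R_L) ≤ 0.0660, so R_th ≤ R_L · ε/(1−ε) = 27.0 kΩ × 0.0660/0.9340 = 1.91 kΩ.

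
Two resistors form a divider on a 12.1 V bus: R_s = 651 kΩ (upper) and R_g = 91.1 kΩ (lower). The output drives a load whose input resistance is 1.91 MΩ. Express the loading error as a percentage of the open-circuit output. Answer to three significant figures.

4.02 %

The divider's output (Thévenin) resistance is R_s‖R_g = 79.92 kΩ.
Fractional drop under load = R_th/(R_th + R_L) = 79.92 / (79.92 + 1910) = 0.04016.
So the output falls by 4.02 %.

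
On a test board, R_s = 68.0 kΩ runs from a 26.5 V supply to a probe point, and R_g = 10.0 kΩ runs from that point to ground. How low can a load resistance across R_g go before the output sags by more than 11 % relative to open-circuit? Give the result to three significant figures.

Output resistance R_th = R_s‖R_g = (68.0 × 10.0)/78.00 = 8.718 kΩ.
The fractional drop is R_th/(R_th + R_L); requiring this ≤ 0.110 gives R_L ≥ R_th(1/0.110 − 1) = 8.718 × 8.091 = 70.5 kΩ.

R_L(min) ≈ 70.5 kΩ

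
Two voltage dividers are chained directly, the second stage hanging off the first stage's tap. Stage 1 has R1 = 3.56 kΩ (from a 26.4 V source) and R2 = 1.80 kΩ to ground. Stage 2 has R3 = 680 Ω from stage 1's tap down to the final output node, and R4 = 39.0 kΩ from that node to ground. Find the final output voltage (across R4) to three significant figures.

V_out ≈ 8.46 V

Stage 2 presents R3+R4 = 39680 Ω as a load on stage 1's tap.
Stage 1's lower leg becomes R2‖(R3+R4) = 1722 Ω, so V_mid = 26.4 × 1722/5282 = 8.606 V.
Stage 2 is itself unloaded: V_out = V_mid × R4/(R3+R4) = 8.606 × 39000/39680 = 8.46 V.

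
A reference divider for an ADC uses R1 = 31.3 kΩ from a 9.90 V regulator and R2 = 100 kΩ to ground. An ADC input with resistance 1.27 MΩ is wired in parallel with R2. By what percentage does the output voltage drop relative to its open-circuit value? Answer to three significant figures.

The divider's output (Thévenin) resistance is R1‖R2 = 23.84 kΩ.
Fractional drop under load = R_th/(R_th + R_L) = 23.84 / (23.84 + 1270) = 0.01842.
So the output falls by 1.84 %.

1.84 %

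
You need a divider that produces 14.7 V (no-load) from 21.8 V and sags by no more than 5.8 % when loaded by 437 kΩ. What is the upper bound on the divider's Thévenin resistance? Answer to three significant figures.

R_th ≤ 26.9 kΩ

Loading drop = R_th/(R_th + R_L) ≤ 0.0580, so R_th ≤ R_L · ε/(1−ε) = 437 kΩ × 0.0580/0.9420 = 26.9 kΩ.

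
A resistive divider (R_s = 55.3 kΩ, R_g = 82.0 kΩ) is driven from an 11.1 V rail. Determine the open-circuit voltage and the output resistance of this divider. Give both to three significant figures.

V_th is the open-circuit tap voltage: 11.1 × 82.0/(55.3 + 82.0) = 6.63 V.
With the supply zeroed, R_s and R_g appear in parallel from the tap: R_th = R_s‖R_g = (55.3 × 82.0)/137.3 = 33.0 kΩ.

V_th = 6.63 V, R_th = 33.0 kΩ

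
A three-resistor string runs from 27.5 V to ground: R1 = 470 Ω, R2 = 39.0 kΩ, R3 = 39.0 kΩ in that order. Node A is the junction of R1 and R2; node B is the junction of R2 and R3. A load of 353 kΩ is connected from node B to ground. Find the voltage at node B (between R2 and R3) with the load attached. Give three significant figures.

V ≈ 12.9 V

At node B, R3 is in parallel with the load: R3‖R_L = 35120 Ω.
Below node A the resistance is R2 + (R3‖R_L) = 74120 Ω, so V_A = 27.5 × 74120/74590 = 27.33 V.
Then V_B = V_A × (R3‖R_L)/(R2 + R3‖R_L) = 27.33 × 35120/74120 = 12.9 V.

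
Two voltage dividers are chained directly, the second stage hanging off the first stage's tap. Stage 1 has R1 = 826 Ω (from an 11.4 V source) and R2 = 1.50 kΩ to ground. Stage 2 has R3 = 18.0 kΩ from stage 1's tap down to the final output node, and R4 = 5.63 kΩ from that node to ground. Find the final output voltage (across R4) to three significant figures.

V_out ≈ 1.71 V

Stage 2 presents R3+R4 = 23630 Ω as a load on stage 1's tap.
Stage 1's lower leg becomes R2‖(R3+R4) = 1410 Ω, so V_mid = 11.4 × 1410/2236 = 7.190 V.
Stage 2 is itself unloaded: V_out = V_mid × R4/(R3+R4) = 7.190 × 5630/23630 = 1.71 V.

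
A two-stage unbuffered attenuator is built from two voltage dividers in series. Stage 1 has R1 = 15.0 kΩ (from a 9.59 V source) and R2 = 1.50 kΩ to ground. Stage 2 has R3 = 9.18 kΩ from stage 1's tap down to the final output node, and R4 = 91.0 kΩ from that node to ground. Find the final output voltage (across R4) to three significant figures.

V_out ≈ 0.781 V

Stage 2 presents R3+R4 = 100.2 kΩ as a load on stage 1's tap.
Stage 1's lower leg becomes R2‖(R3+R4) = 1.478 kΩ, so V_mid = 9.59 × 1.478/16.48 = 0.8601 V.
Stage 2 is itself unloaded: V_out = V_mid × R4/(R3+R4) = 0.8601 × 91.0/100.2 = 0.781 V.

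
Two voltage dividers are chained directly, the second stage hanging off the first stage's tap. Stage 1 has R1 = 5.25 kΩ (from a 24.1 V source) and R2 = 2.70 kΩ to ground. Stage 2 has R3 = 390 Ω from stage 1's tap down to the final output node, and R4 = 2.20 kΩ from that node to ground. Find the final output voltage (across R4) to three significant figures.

Stage 2 presents R3+R4 = 2590 Ω as a load on stage 1's tap.
Stage 1's lower leg becomes R2‖(R3+R4) = 1322 Ω, so V_mid = 24.1 × 1322/6572 = 4.848 V.
Stage 2 is itself unloaded: V_out = V_mid × R4/(R3+R4) = 4.848 × 2200/2590 = 4.12 V.

V_out ≈ 4.12 V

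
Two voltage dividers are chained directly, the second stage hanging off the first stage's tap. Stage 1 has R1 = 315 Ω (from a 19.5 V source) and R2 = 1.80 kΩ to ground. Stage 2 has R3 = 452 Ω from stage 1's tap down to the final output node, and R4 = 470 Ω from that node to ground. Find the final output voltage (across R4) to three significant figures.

V_out ≈ 6.55 V

Stage 2 presents R3+R4 = 922.0 Ω as a load on stage 1's tap.
Stage 1's lower leg becomes R2‖(R3+R4) = 609.7 Ω, so V_mid = 19.5 × 609.7/924.7 = 12.86 V.
Stage 2 is itself unloaded: V_out = V_mid × R4/(R3+R4) = 12.86 × 470/922.0 = 6.55 V.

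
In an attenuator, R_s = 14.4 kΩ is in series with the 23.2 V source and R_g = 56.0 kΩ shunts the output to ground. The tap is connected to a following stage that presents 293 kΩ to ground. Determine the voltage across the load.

The load sits in parallel with R_g: R_g‖R_L = (56.0 × 293) / (56.0 + 293) = 47.01 kΩ.
V_out = 23.2 × 47.01 / (14.4 + 47.01) = 23.2 × 47.01/61.41 = 17.8 V.
(Unloaded it would have been 18.5 V.)

V_out ≈ 17.8 V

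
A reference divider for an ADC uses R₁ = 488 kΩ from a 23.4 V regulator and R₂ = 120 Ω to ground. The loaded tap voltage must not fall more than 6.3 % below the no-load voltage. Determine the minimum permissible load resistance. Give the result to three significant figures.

Output resistance R_th = R₁‖R₂ = (488000 × 120)/488100 = 120.0 Ω.
The fractional drop is R_th/(R_th + R_L); requiring this ≤ 0.0630 gives R_L ≥ R_th(1/0.0630 − 1) = 120.0 × 14.87 = 1.78 kΩ.

R_L(min) ≈ 1.78 kΩ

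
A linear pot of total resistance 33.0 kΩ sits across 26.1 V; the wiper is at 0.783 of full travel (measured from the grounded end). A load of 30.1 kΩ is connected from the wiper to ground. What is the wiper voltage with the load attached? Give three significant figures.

The wiper splits the pot into (1−α)R = 7.161 kΩ above and αR = 25.84 kΩ below.
Lower section ‖ load = 13.90 kΩ.
V_wiper = 26.1 × 13.90/(7.161 + 13.90) = 17.2 V.

V ≈ 17.2 V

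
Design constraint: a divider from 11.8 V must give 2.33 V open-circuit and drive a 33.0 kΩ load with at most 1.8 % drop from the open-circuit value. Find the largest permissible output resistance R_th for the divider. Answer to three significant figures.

R_th ≤ 605 Ω

Loading drop = R_th/(R_th + R_L) ≤ 0.0180, so R_th ≤ R_L · ε/(1−ε) = 33.0 kΩ × 0.0180/0.9820 = 605 Ω.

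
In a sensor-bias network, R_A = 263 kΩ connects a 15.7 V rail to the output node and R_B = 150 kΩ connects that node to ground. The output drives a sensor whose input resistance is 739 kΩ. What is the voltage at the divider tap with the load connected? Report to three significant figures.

V_out ≈ 5.05 V

The load sits in parallel with R_B: R_B‖R_L = (150 × 739) / (150 + 739) = 124.7 kΩ.
V_out = 15.7 × 124.7 / (263 + 124.7) = 15.7 × 124.7/387.7 = 5.05 V.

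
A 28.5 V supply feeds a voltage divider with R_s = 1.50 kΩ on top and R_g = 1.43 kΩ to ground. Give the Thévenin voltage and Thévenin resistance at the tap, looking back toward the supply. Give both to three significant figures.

V_th is the open-circuit tap voltage: 28.5 × 1.43/(1.50 + 1.43) = 13.9 V.
With the supply zeroed, R_s and R_g appear in parallel from the tap: R_th = R_s‖R_g = (1.50 × 1.43)/2.930 = 732 Ω.

V_th = 13.9 V, R_th = 732 Ω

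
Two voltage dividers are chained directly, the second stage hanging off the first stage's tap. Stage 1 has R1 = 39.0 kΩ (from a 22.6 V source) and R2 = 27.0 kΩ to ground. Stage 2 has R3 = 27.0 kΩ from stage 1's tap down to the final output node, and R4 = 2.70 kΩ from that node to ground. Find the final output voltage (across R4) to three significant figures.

Stage 2 presents R3+R4 = 29.70 kΩ as a load on stage 1's tap.
Stage 1's lower leg becomes R2‖(R3+R4) = 14.14 kΩ, so V_mid = 22.6 × 14.14/53.14 = 6.015 V.
Stage 2 is itself unloaded: V_out = V_mid × R4/(R3+R4) = 6.015 × 2.70/29.70 = 0.547 V.

V_out ≈ 0.547 V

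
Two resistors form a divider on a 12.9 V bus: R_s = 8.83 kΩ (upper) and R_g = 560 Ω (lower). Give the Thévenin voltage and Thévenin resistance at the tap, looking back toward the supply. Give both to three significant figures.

V_th is the open-circuit tap voltage: 12.9 × 560/(8830 + 560) = 0.769 V.
With the supply zeroed, R_s and R_g appear in parallel from the tap: R_th = R_s‖R_g = (8830 × 560)/9390 = 527 Ω.

V_th = 0.769 V, R_th = 527 Ω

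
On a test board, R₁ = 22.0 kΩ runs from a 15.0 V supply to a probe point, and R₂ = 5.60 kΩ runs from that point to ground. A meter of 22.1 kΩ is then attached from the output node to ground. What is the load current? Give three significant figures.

R₂‖R_L = 4.468 kΩ; V_out = 15.0 × 4.468/26.47 = 2.532 V.
I_L = V_out / R_L = 2.532 / 22.1 kΩ = 0.115 mA.

I_L ≈ 0.115 mA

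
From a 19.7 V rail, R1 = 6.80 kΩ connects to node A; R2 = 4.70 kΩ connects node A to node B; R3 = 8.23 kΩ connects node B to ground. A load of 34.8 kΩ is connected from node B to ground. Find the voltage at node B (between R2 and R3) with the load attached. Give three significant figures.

V ≈ 7.22 V

At node B, R3 is in parallel with the load: R3‖R_L = 6.656 kΩ.
Below node A the resistance is R2 + (R3‖R_L) = 11.36 kΩ, so V_A = 19.7 × 11.36/18.16 = 12.32 V.
Then V_B = V_A × (R3‖R_L)/(R2 + R3‖R_L) = 12.32 × 6.656/11.36 = 7.22 V.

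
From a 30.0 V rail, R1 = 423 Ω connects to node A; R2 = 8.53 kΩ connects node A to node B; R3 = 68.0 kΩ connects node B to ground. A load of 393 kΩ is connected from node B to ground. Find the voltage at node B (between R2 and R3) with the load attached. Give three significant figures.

V ≈ 26.0 V

At node B, R3 is in parallel with the load: R3‖R_L = 57970 Ω.
Below node A the resistance is R2 + (R3‖R_L) = 66500 Ω, so V_A = 30.0 × 66500/66920 = 29.81 V.
Then V_B = V_A × (R3‖R_L)/(R2 + R3‖R_L) = 29.81 × 57970/66500 = 26.0 V.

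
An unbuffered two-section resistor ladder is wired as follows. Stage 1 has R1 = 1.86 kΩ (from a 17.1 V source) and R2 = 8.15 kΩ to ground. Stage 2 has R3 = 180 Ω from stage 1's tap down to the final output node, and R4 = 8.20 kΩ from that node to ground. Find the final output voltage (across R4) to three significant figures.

V_out ≈ 11.5 V

Stage 2 presents R3+R4 = 8380 Ω as a load on stage 1's tap.
Stage 1's lower leg becomes R2‖(R3+R4) = 4132 Ω, so V_mid = 17.1 × 4132/5992 = 11.79 V.
Stage 2 is itself unloaded: V_out = V_mid × R4/(R3+R4) = 11.79 × 8200/8380 = 11.5 V.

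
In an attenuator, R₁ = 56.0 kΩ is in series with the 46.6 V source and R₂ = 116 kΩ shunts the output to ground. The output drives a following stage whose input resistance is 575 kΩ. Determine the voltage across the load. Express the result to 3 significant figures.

V_out ≈ 29.5 V

The load sits in parallel with R₂: R₂‖R_L = (116 × 575) / (116 + 575) = 96.53 kΩ.
V_out = 46.6 × 96.53 / (56.0 + 96.53) = 46.6 × 96.53/152.5 = 29.5 V.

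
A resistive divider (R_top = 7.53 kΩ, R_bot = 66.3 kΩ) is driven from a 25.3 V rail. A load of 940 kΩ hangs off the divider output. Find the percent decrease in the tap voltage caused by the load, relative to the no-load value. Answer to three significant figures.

0.714 %

The divider's output (Thévenin) resistance is R_top‖R_bot = 6.762 kΩ.
Fractional drop under load = R_th/(R_th + R_L) = 6.762 / (6.762 + 940) = 0.007142.
So the output falls by 0.714 %.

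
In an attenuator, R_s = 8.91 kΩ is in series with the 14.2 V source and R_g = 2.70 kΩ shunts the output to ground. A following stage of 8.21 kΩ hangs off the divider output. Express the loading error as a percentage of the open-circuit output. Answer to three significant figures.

The divider's output (Thévenin) resistance is R_s‖R_g = 2.072 kΩ.
Fractional drop under load = R_th/(R_th + R_L) = 2.072 / (2.072 + 8.21) = 0.2015.
So the output falls by 20.2 %.

20.2 %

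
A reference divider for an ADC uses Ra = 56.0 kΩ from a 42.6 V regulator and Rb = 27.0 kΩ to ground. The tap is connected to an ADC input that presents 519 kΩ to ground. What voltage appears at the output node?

The load sits in parallel with Rb: Rb‖R_L = (27.0 × 519) / (27.0 + 519) = 25.66 kΩ.
V_out = 42.6 × 25.66 / (56.0 + 25.66) = 42.6 × 25.66/81.66 = 13.4 V.
(Unloaded it would have been 13.9 V.)

V_out ≈ 13.4 V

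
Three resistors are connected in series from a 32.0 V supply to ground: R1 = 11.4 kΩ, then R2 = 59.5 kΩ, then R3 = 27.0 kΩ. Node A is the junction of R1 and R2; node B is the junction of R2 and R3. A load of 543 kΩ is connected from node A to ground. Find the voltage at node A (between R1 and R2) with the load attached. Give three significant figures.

V ≈ 27.8 V

Below node A the series string R2+R3 = 86.50 kΩ sits in parallel with the 543 kΩ load: 74.61 kΩ.
V_A = 32.0 × 74.61/(11.4 + 74.61) = 27.8 V.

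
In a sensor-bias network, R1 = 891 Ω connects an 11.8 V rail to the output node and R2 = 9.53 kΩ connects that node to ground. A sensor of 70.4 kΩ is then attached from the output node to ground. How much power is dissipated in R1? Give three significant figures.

Total resistance from the source is R1 + (R2‖R_L) = 9285 Ω, so I = 11.8/9285 Ω = 1.271 mA.
P = I²·R1 = (1.271 mA)² × 891 Ω = 1.44 mW.

P ≈ 1.44 mW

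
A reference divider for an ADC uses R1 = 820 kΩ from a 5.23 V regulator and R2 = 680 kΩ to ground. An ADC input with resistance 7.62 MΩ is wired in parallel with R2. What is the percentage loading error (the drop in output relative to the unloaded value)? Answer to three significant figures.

The divider's output (Thévenin) resistance is R1‖R2 = 371.7 kΩ.
Fractional drop under load = R_th/(R_th + R_L) = 371.7 / (371.7 + 7620) = 0.04651.
So the output falls by 4.65 %.

4.65 %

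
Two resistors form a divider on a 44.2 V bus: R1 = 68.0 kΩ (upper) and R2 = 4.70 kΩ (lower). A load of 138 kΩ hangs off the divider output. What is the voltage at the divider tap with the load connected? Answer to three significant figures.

V_out ≈ 2.77 V

The load sits in parallel with R2: R2‖R_L = (4.70 × 138) / (4.70 + 138) = 4.545 kΩ.
V_out = 44.2 × 4.545 / (68.0 + 4.545) = 44.2 × 4.545/72.55 = 2.77 V.
(Unloaded it would have been 2.86 V.)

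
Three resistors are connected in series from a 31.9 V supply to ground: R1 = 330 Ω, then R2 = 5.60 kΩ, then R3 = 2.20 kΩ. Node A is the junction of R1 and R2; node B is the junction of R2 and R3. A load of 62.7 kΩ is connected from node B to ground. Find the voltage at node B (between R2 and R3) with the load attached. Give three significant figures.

V ≈ 8.42 V

At node B, R3 is in parallel with the load: R3‖R_L = 2125 Ω.
Below node A the resistance is R2 + (R3‖R_L) = 7725 Ω, so V_A = 31.9 × 7725/8055 = 30.59 V.
Then V_B = V_A × (R3‖R_L)/(R2 + R3‖R_L) = 30.59 × 2125/7725 = 8.42 V.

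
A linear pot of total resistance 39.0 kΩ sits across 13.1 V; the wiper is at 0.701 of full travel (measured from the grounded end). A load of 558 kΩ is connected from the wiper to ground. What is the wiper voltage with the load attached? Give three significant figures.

V ≈ 9.05 V

The wiper splits the pot into (1−α)R = 11.66 kΩ above and αR = 27.34 kΩ below.
Lower section ‖ load = 26.06 kΩ.
V_wiper = 13.1 × 26.06/(11.66 + 26.06) = 9.05 V.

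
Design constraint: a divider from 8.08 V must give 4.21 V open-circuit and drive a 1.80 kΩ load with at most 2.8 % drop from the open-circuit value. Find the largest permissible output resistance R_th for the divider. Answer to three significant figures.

R_th ≤ 51.9 Ω

Loading drop = R_th/(R_th + R_L) ≤ 0.0280, so R_th ≤ R_L · ε/(1−ε) = 1.80 kΩ × 0.0280/0.9720 = 51.9 Ω.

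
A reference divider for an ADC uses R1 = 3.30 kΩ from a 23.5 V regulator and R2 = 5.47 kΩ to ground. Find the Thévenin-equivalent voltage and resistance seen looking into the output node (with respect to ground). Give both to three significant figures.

V_th = 14.7 V, R_th = 2.06 kΩ

V_th is the open-circuit tap voltage: 23.5 × 5.47/(3.30 + 5.47) = 14.7 V.
With the supply zeroed, R1 and R2 appear in parallel from the tap: R_th = R1‖R2 = (3.30 × 5.47)/8.770 = 2.06 kΩ.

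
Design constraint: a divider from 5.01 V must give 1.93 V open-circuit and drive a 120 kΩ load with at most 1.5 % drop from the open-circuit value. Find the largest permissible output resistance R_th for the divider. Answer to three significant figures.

R_th ≤ 1.83 kΩ

Loading drop = R_th/(R_th + R_L) ≤ 0.0150, so R_th ≤ R_L · ε/(1−ε) = 120 kΩ × 0.0150/0.9850 = 1.83 kΩ.
(Any R1, R2 with R2/(R1+R2) = 0.385 and R1‖R2 ≤ 1.83 kΩ will meet the spec.)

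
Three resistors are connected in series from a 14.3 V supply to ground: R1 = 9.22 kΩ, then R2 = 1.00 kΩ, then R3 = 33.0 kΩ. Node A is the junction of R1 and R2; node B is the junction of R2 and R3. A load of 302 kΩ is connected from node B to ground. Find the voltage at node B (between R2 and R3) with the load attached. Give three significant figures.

At node B, R3 is in parallel with the load: R3‖R_L = 29.75 kΩ.
Below node A the resistance is R2 + (R3‖R_L) = 30.75 kΩ, so V_A = 14.3 × 30.75/39.97 = 11.00 V.
Then V_B = V_A × (R3‖R_L)/(R2 + R3‖R_L) = 11.00 × 29.75/30.75 = 10.6 V.

V ≈ 10.6 V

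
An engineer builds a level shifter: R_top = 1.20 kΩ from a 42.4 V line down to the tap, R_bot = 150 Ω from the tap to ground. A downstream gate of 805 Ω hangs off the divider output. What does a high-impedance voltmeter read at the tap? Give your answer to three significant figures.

The load sits in parallel with R_bot: R_bot‖R_L = (150 × 805) / (150 + 805) = 126.4 Ω.
V_out = 42.4 × 126.4 / (1200 + 126.4) = 42.4 × 126.4/1326 = 4.04 V.

V_out ≈ 4.04 V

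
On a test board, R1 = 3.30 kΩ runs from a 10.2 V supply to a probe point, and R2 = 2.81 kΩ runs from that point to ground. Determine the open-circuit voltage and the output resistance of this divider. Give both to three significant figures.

V_th = 4.69 V, R_th = 1.52 kΩ

V_th is the open-circuit tap voltage: 10.2 × 2.81/(3.30 + 2.81) = 4.69 V.
With the supply zeroed, R1 and R2 appear in parallel from the tap: R_th = R1‖R2 = (3.30 × 2.81)/6.110 = 1.52 kΩ.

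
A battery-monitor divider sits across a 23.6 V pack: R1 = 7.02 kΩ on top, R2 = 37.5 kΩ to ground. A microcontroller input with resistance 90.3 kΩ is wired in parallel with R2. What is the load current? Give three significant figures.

R2‖R_L = 26.50 kΩ; V_out = 23.6 × 26.50/33.52 = 18.66 V.
I_L = V_out / R_L = 18.66 / 90.3 kΩ = 0.207 mA.

I_L ≈ 0.207 mA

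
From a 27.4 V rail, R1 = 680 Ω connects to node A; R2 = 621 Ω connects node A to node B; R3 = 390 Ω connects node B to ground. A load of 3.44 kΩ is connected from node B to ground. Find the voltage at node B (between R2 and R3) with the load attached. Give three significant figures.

At node B, R3 is in parallel with the load: R3‖R_L = 350.3 Ω.
Below node A the resistance is R2 + (R3‖R_L) = 971.3 Ω, so V_A = 27.4 × 971.3/1651 = 16.12 V.
Then V_B = V_A × (R3‖R_L)/(R2 + R3‖R_L) = 16.12 × 350.3/971.3 = 5.81 V.

V ≈ 5.81 V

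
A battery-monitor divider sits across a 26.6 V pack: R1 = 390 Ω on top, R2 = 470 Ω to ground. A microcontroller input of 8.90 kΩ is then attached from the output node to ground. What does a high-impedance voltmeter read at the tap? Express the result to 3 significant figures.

V_out ≈ 14.2 V

The load sits in parallel with R2: R2‖R_L = (470 × 8900) / (470 + 8900) = 446.4 Ω.
V_out = 26.6 × 446.4 / (390 + 446.4) = 26.6 × 446.4/836.4 = 14.2 V.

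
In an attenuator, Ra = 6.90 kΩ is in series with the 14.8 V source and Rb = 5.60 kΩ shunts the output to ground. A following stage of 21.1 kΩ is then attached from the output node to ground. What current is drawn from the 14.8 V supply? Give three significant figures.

I ≈ 1.31 mA

Rb‖R_L = 4.425 kΩ, so the source sees Ra + Rb‖R_L = 11.33 kΩ.
I = 14.8 V / 11.33 kΩ = 1.31 mA.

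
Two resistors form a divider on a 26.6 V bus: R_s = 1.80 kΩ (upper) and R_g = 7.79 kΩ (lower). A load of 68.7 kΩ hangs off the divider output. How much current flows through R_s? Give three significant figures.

R_g‖R_L = 6.997 kΩ, so the source sees R_s + R_g‖R_L = 8.797 kΩ.
I = 26.6 V / 8.797 kΩ = 3.02 mA.

I ≈ 3.02 mA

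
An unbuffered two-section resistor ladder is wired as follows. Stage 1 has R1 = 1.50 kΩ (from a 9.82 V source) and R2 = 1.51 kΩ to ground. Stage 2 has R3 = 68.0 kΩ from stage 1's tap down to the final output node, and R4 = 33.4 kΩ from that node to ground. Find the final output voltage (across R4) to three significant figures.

Stage 2 presents R3+R4 = 101.4 kΩ as a load on stage 1's tap.
Stage 1's lower leg becomes R2‖(R3+R4) = 1.488 kΩ, so V_mid = 9.82 × 1.488/2.988 = 4.890 V.
Stage 2 is itself unloaded: V_out = V_mid × R4/(R3+R4) = 4.890 × 33.4/101.4 = 1.61 V.

V_out ≈ 1.61 V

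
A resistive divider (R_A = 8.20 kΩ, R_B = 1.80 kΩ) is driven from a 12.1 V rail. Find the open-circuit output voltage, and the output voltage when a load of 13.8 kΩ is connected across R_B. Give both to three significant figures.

Open-circuit: V = 12.1 × 1.80/(8.20 + 1.80) = 2.18 V.
With the load, R_B becomes R_B‖R_L = 1.592 kΩ, so V = 12.1 × 1.592/9.792 = 1.97 V.

Unloaded: 2.18 V; loaded: 1.97 V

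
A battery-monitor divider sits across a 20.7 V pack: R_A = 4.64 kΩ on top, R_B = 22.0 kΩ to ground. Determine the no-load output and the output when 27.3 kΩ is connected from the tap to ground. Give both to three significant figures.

Open-circuit: V = 20.7 × 22.0/(4.64 + 22.0) = 17.1 V.
With the load, R_B becomes R_B‖R_L = 12.18 kΩ, so V = 20.7 × 12.18/16.82 = 15.0 V.

Unloaded: 17.1 V; loaded: 15.0 V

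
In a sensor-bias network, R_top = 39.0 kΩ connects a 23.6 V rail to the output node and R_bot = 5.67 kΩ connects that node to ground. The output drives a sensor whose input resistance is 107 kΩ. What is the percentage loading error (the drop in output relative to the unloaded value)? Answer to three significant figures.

The divider's output (Thévenin) resistance is R_top‖R_bot = 4.950 kΩ.
Fractional drop under load = R_th/(R_th + R_L) = 4.950 / (4.950 + 107) = 0.04422.
So the output falls by 4.42 %.

4.42 %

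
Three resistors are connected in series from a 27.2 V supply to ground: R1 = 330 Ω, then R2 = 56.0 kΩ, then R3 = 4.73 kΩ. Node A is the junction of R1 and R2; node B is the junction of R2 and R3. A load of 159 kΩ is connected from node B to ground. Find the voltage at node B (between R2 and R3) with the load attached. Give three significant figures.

V ≈ 2.05 V

At node B, R3 is in parallel with the load: R3‖R_L = 4593 Ω.
Below node A the resistance is R2 + (R3‖R_L) = 60590 Ω, so V_A = 27.2 × 60590/60920 = 27.05 V.
Then V_B = V_A × (R3‖R_L)/(R2 + R3‖R_L) = 27.05 × 4593/60590 = 2.05 V.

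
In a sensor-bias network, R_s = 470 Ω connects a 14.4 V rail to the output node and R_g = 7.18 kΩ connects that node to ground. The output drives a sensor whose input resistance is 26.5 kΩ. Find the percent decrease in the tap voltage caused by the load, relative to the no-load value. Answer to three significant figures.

The divider's output (Thévenin) resistance is R_s‖R_g = 441.1 Ω.
Fractional drop under load = R_th/(R_th + R_L) = 441.1 / (441.1 + 26500) = 0.01637.
So the output falls by 1.64 %.

1.64 %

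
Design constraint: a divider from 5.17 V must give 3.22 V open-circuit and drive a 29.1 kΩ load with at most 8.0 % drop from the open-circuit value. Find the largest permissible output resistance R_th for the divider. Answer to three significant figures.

Loading drop = R_th/(R_th + R_L) ≤ 0.0800, so R_th ≤ R_L · ε/(1−ε) = 29.1 kΩ × 0.0800/0.9200 = 2.53 kΩ.
(Any R1, R2 with R2/(R1+R2) = 0.623 and R1‖R2 ≤ 2.53 kΩ will meet the spec.)

R_th ≤ 2.53 kΩ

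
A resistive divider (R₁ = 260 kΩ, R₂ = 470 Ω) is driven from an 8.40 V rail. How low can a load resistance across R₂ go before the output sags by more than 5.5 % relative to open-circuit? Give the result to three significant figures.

Output resistance R_th = R₁‖R₂ = (260000 × 470)/260500 = 469.2 Ω.
The fractional drop is R_th/(R_th + R_L); requiring this ≤ 0.0550 gives R_L ≥ R_th(1/0.0550 − 1) = 469.2 × 17.18 = 8.06 kΩ.

R_L(min) ≈ 8.06 kΩ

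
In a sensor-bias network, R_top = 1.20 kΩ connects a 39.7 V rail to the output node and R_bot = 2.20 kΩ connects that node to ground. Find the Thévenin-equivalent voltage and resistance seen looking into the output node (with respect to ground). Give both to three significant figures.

V_th = 25.7 V, R_th = 776 Ω

V_th is the open-circuit tap voltage: 39.7 × 2.20/(1.20 + 2.20) = 25.7 V.
With the supply zeroed, R_top and R_bot appear in parallel from the tap: R_th = R_top‖R_bot = (1.20 × 2.20)/3.400 = 776 Ω.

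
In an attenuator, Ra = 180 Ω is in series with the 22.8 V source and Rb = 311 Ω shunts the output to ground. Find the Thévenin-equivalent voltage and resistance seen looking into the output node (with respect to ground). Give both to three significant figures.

V_th is the open-circuit tap voltage: 22.8 × 311/(180 + 311) = 14.4 V.
With the supply zeroed, Ra and Rb appear in parallel from the tap: R_th = Ra‖Rb = (180 × 311)/491.0 = 114 Ω.

V_th = 14.4 V, R_th = 114 Ω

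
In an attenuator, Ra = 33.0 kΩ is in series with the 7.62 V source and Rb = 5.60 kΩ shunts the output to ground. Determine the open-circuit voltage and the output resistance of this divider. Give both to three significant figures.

V_th is the open-circuit tap voltage: 7.62 × 5.60/(33.0 + 5.60) = 1.11 V.
With the supply zeroed, Ra and Rb appear in parallel from the tap: R_th = Ra‖Rb = (33.0 × 5.60)/38.60 = 4.79 kΩ.

V_th = 1.11 V, R_th = 4.79 kΩ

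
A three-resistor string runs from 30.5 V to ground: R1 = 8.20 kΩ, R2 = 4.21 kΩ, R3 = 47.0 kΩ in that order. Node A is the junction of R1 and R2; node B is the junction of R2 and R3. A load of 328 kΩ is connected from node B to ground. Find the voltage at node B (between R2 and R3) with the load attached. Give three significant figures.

V ≈ 23.4 V

At node B, R3 is in parallel with the load: R3‖R_L = 41.11 kΩ.
Below node A the resistance is R2 + (R3‖R_L) = 45.32 kΩ, so V_A = 30.5 × 45.32/53.52 = 25.83 V.
Then V_B = V_A × (R3‖R_L)/(R2 + R3‖R_L) = 25.83 × 41.11/45.32 = 23.4 V.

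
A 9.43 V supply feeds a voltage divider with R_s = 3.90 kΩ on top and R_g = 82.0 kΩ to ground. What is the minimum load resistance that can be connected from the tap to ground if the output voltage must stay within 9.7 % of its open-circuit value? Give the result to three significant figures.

Output resistance R_th = R_s‖R_g = (3.90 × 82.0)/85.90 = 3.723 kΩ.
The fractional drop is R_th/(R_th + R_L); requiring this ≤ 0.0970 gives R_L ≥ R_th(1/0.0970 − 1) = 3.723 × 9.309 = 34.7 kΩ.

R_L(min) ≈ 34.7 kΩ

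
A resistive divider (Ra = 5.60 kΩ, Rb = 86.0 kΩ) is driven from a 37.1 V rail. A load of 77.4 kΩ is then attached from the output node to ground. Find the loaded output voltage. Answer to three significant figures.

The load sits in parallel with Rb: Rb‖R_L = (86.0 × 77.4) / (86.0 + 77.4) = 40.74 kΩ.
V_out = 37.1 × 40.74 / (5.60 + 40.74) = 37.1 × 40.74/46.34 = 32.6 V.

V_out ≈ 32.6 V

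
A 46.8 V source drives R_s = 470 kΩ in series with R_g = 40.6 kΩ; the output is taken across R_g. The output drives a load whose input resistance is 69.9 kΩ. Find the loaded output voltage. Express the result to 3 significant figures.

V_out ≈ 2.42 V

The load sits in parallel with R_g: R_g‖R_L = (40.6 × 69.9) / (40.6 + 69.9) = 25.68 kΩ.
V_out = 46.8 × 25.68 / (470 + 25.68) = 46.8 × 25.68/495.7 = 2.42 V.
(Unloaded it would have been 3.72 V.)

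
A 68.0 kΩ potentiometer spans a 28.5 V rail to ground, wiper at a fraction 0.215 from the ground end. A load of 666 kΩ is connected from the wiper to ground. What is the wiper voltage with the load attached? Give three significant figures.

V ≈ 6.02 V

The wiper splits the pot into (1−α)R = 53.38 kΩ above and αR = 14.62 kΩ below.
Lower section ‖ load = 14.31 kΩ.
V_wiper = 28.5 × 14.31/(53.38 + 14.31) = 6.02 V.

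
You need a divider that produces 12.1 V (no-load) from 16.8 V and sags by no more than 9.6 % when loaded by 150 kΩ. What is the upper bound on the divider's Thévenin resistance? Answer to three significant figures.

R_th ≤ 15.9 kΩ

Loading drop = R_th/(R_th + R_L) ≤ 0.0960, so R_th ≤ R_L · ε/(1−ε) = 150 kΩ × 0.0960/0.9040 = 15.9 kΩ.
(Any R1, R2 with R2/(R1+R2) = 0.720 and R1‖R2 ≤ 15.9 kΩ will meet the spec.)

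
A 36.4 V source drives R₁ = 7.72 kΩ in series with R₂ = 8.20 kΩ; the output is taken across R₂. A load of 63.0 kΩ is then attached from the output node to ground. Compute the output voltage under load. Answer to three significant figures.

V_out ≈ 17.6 V

The load sits in parallel with R₂: R₂‖R_L = (8.20 × 63.0) / (8.20 + 63.0) = 7.256 kΩ.
V_out = 36.4 × 7.256 / (7.72 + 7.256) = 36.4 × 7.256/14.98 = 17.6 V.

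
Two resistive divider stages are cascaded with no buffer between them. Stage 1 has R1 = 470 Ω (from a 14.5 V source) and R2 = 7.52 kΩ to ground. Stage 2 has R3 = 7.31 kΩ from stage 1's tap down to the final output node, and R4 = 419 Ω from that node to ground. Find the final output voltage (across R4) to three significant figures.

Stage 2 presents R3+R4 = 7729 Ω as a load on stage 1's tap.
Stage 1's lower leg becomes R2‖(R3+R4) = 3812 Ω, so V_mid = 14.5 × 3812/4282 = 12.91 V.
Stage 2 is itself unloaded: V_out = V_mid × R4/(R3+R4) = 12.91 × 419/7729 = 0.700 V.

V_out ≈ 0.700 V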